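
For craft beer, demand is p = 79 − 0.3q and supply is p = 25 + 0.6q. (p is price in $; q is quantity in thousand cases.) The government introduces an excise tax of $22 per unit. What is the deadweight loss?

$268.89 thousand

Competitive equilibrium: 79 − 0.3q = 25 + 0.6q → q* = 60, p* = 61.
With the tax, the buyer price exceeds the seller price by 22: (79 − 0.3q) − (25 + 0.6q) = 22 → q' = 35.5556.
Δq = 60 − 35.5556 = 24.4444; the wedge equals the tax, 22.
Deadweight loss = ½ × 24.4444 × 22 = $268.89 thousand.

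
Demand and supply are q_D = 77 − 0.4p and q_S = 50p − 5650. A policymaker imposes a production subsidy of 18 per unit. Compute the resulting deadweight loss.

In inverse form: demand p = 192.5 − 2.5q, supply p = 113 + 0.02q.
Competitive equilibrium: 192.5 − 2.5q = 113 + 0.02q → q* = 31.5476, p* = 113.631.
The subsidy lowers effective supply by 18: p = 95 + 0.02q.
New quantity: 192.5 − 2.5q = 95 + 0.02q → q' = 38.6905.
Overproduction Δq = 38.6905 − 31.5476 = 7.1429; wedge = subsidy = 18.
Welfare loss = ½ × 7.1429 × 18 = 64.29.

64.29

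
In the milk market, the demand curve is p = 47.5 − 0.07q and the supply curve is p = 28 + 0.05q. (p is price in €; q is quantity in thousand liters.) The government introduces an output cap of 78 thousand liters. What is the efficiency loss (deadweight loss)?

€428.415 thousand

Competitive equilibrium: 47.5 − 0.07q = 28 + 0.05q → q* = 162.5, p* = 36.125.
At q = 78: demand price = 47.5 − 0.07·78 = 42.04; supply price = 28 + 0.05·78 = 31.9.
Δq = 162.5 − 78 = 84.5; wedge = 42.04 − 31.9 = 10.14.
DWL = ½ × 84.5 × 10.14 = €428.415 thousand.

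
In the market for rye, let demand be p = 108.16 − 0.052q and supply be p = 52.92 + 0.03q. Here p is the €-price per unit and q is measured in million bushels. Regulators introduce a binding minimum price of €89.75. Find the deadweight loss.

€4188.44 million

Competitive equilibrium: 108.16 − 0.052q = 52.92 + 0.03q → q* = 673.65854, p* = 73.12976.
At the floor p = 89.75, quantity demanded = (108.16 − 89.75)/0.052 = 354.03846.
Sellers' marginal cost at q' = 354.03846: 52.92 + 0.03·354.03846 = 63.54115.
Δq = 673.65854 − 354.03846 = 319.62008; wedge = 89.75 − 63.54115 = 26.20885.
The triangle = ½ × 319.62008 × 26.20885 = €4188.44 million.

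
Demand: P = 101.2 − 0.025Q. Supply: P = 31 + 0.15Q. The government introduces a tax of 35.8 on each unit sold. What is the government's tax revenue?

Competitive equilibrium: 101.2 − 0.025Q = 31 + 0.15Q → Q* = 401.1429, P* = 91.1714.
With the tax, the buyer price exceeds the seller price by 35.8: (101.2 − 0.025Q) − (31 + 0.15Q) = 35.8 → Q' = 196.5714.
Tax revenue = 35.8 × 196.5714 = 7037.26.

7037.26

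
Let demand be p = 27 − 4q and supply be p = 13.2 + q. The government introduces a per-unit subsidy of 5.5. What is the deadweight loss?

3.025

Competitive equilibrium: 27 − 4q = 13.2 + q → q* = 2.76, p* = 15.96.
The subsidy lowers effective supply by 5.5: p = 7.7 + q.
New quantity: 27 − 4q = 7.7 + q → q' = 3.86.
Overproduction Δq = 3.86 − 2.76 = 1.1; wedge = subsidy = 5.5.
The triangle = ½ × 1.1 × 5.5 = 3.025.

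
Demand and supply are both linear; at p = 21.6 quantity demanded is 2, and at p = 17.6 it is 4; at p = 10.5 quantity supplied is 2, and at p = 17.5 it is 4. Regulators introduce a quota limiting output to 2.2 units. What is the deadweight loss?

9.09

Demand slope = (17.6 − 21.6)/(4 − 2) = −2, so p = 25.6 − 2q.
Supply slope = (17.5 − 10.5)/(4 − 2) = 3.5, so p = 3.5 + 3.5q.
Competitive equilibrium: 25.6 − 2q = 3.5 + 3.5q → q* = 4.0182, p* = 17.5636.
At q = 2.2: demand price = 25.6 − 2·2.2 = 21.2; supply price = 3.5 + 3.5·2.2 = 11.2.
Δq = 4.0182 − 2.2 = 1.8182; wedge = 21.2 − 11.2 = 10.
The triangle = ½ × 1.8182 × 10 = 9.09.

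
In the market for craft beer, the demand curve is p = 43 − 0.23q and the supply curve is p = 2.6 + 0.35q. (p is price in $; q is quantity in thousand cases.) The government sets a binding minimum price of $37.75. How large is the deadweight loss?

Competitive equilibrium: 43 − 0.23q = 2.6 + 0.35q → q* = 69.6552, p* = 26.9793.
At the floor p = 37.75, quantity demanded = (43 − 37.75)/0.23 = 22.8261.
Sellers' marginal cost at q' = 22.8261: 2.6 + 0.35·22.8261 = 10.5891.
Δq = 69.6552 − 22.8261 = 46.8291; wedge = 37.75 − 10.5891 = 27.1609.
Welfare loss = ½ × 46.8291 × 27.1609 = $635.96 thousand.

$635.96 thousand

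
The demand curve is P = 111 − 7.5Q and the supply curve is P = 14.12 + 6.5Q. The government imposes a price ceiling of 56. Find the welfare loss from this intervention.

1.59

Competitive equilibrium: 111 − 7.5Q = 14.12 + 6.5Q → Q* = 6.92, P* = 59.1.
At the ceiling P = 56, quantity supplied = (56 − 14.12)/6.5 = 6.4431.
Willingness to pay at Q' = 6.4431: 111 − 7.5·6.4431 = 62.6768.
ΔQ = 6.92 − 6.4431 = 0.4769; wedge = 62.6768 − 56 = 6.6768.
Welfare loss = ½ × 0.4769 × 6.6768 = 1.59.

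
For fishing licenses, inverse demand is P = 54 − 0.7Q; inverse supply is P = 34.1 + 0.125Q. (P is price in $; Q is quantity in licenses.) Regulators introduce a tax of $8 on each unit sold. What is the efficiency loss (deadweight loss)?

$38.79

Competitive equilibrium: 54 − 0.7Q = 34.1 + 0.125Q → Q* = 24.1212, P* = 37.1152.
With the tax, the buyer price exceeds the seller price by 8: (54 − 0.7Q) − (34.1 + 0.125Q) = 8 → Q' = 14.4242.
ΔQ = 24.1212 − 14.4242 = 9.697; the wedge equals the tax, 8.
Welfare loss = ½ × 9.697 × 8 = $38.79.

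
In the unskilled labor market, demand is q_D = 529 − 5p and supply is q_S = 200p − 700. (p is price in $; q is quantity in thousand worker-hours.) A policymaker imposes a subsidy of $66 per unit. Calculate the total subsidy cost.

$54184.39 thousand

In inverse form: demand p = 105.8 − 0.2q, supply p = 3.5 + 0.005q.
Competitive equilibrium: 105.8 − 0.2q = 3.5 + 0.005q → q* = 499.0244, p* = 5.9951.
The subsidy lowers effective supply by 66: p = 0.005q − 62.5.
New quantity: 105.8 − 0.2q = 0.005q − 62.5 → q' = 820.9756.
Total subsidy cost = 66 × 820.9756 = $54184.39 thousand.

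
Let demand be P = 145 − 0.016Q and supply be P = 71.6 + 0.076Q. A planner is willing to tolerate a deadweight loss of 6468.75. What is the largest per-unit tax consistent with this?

Competitive equilibrium: 145 − 0.016Q = 71.6 + 0.076Q → Q* = 797.8261, P* = 132.2348.
A tax t gives ΔQ = t/0.092 and wedge t, so DWL = t²/0.184.
t²/0.184 = 6468.75 → t² = 1190.25 → t = 34.5.

34.5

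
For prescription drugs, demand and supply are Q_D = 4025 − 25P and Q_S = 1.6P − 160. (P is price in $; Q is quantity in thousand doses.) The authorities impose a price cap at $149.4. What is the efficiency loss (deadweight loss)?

$53.54 thousand

In inverse form: demand P = 161 − 0.04Q, supply P = 100 + 0.625Q.
Competitive equilibrium: 161 − 0.04Q = 100 + 0.625Q → Q* = 91.7293, P* = 157.3308.
At the ceiling P = 149.4, quantity supplied = (149.4 − 100)/0.625 = 79.04.
Willingness to pay at Q' = 79.04: 161 − 0.04·79.04 = 157.8384.
ΔQ = 91.7293 − 79.04 = 12.6893; wedge = 157.8384 − 149.4 = 8.4384.
Deadweight loss = ½ × 12.6893 × 8.4384 = $53.54 thousand.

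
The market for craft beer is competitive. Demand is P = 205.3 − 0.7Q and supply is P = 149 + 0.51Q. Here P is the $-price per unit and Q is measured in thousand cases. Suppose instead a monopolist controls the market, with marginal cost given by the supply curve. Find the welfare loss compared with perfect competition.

$175.93 thousand

Competitive equilibrium: 205.3 − 0.7Q = 149 + 0.51Q → Q* = 46.5289, P* = 172.7298.
Marginal revenue: MR = 205.3 − 1.4Q. Set MR = MC: 205.3 − 1.4Q = 149 + 0.51Q → Q_m = 29.4764.
Price P_m = 205.3 − 0.7·29.4764 = 184.6665; MC(Q_m) = 149 + 0.51·29.4764 = 164.033.
Competitive Q* = 46.5289, so ΔQ = 17.0525; wedge = 184.6665 − 164.033 = 20.6335.
The triangle = ½ × 17.0525 × 20.6335 = $175.93 thousand.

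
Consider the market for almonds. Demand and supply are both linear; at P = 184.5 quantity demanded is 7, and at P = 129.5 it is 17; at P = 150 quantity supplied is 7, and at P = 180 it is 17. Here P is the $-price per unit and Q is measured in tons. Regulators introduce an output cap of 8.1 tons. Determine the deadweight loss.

$37.21

Demand slope = (129.5 − 184.5)/(17 − 7) = −5.5, so P = 223 − 5.5Q.
Supply slope = (180 − 150)/(17 − 7) = 3, so P = 129 + 3Q.
Competitive equilibrium: 223 − 5.5Q = 129 + 3Q → Q* = 11.0588, P* = 162.1765.
At Q = 8.1: demand price = 223 − 5.5·8.1 = 178.45; supply price = 129 + 3·8.1 = 153.3.
ΔQ = 11.0588 − 8.1 = 2.9588; wedge = 178.45 − 153.3 = 25.15.
Deadweight loss = ½ × 2.9588 × 25.15 = $37.21.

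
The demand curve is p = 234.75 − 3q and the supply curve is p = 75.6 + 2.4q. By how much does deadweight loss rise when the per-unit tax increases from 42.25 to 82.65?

467.22

Competitive equilibrium: 234.75 − 3q = 75.6 + 2.4q → q* = 29.4722, p* = 146.3333.
For a per-unit tax t: Δq = t/5.4, so DWL = ½·t·(t/5.4) = t²/10.8.
At t = 42.25: DWL = 165.284. At t = 82.65: DWL = 632.502.
Increase = 632.502 − 165.284 = 467.22.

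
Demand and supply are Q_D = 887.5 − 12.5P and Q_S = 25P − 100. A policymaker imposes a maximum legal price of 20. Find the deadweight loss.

In inverse form: demand P = 71 − 0.08Q, supply P = 4 + 0.04Q.
Competitive equilibrium: 71 − 0.08Q = 4 + 0.04Q → Q* = 558.3333, P* = 26.3333.
At the ceiling P = 20, quantity supplied = (20 − 4)/0.04 = 400.
Willingness to pay at Q' = 400: 71 − 0.08·400 = 39.
ΔQ = 558.3333 − 400 = 158.3333; wedge = 39 − 20 = 19.
Welfare loss = ½ × 158.3333 × 19 = 1504.17.

1504.17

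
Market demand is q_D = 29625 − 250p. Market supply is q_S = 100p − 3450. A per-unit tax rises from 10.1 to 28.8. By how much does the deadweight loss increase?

In inverse form: demand p = 118.5 − 0.004q, supply p = 34.5 + 0.01q.
Competitive equilibrium: 118.5 − 0.004q = 34.5 + 0.01q → q* = 6000, p* = 94.5.
For a per-unit tax t: Δq = t/0.014, so DWL = ½·t·(t/0.014) = t²/0.028.
At t = 10.1: DWL = 3643.214. At t = 28.8: DWL = 29622.857.
Increase = 29622.857 − 3643.214 = 25979.64.

25979.64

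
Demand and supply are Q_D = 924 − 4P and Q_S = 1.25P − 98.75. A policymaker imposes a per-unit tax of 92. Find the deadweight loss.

4030.48

In inverse form: demand P = 231 − 0.25Q, supply P = 79 + 0.8Q.
Competitive equilibrium: 231 − 0.25Q = 79 + 0.8Q → Q* = 144.7619, P* = 194.80952.
With the tax, the buyer price exceeds the seller price by 92: (231 − 0.25Q) − (79 + 0.8Q) = 92 → Q' = 57.14286.
ΔQ = 144.7619 − 57.14286 = 87.61904; the wedge equals the tax, 92.
DWL = ½ × 87.61904 × 92 = 4030.48.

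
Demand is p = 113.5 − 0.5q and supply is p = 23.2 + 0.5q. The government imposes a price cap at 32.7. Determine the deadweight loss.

2541.845

Competitive equilibrium: 113.5 − 0.5q = 23.2 + 0.5q → q* = 90.3, p* = 68.35.
At the ceiling p = 32.7, quantity supplied = (32.7 − 23.2)/0.5 = 19.
Willingness to pay at q' = 19: 113.5 − 0.5·19 = 104.
Δq = 90.3 − 19 = 71.3; wedge = 104 − 32.7 = 71.3.
DWL = ½ × 71.3 × 71.3 = 2541.845.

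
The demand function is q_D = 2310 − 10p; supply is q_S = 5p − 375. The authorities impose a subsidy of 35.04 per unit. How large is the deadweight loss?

In inverse form: demand p = 231 − 0.1q, supply p = 75 + 0.2q.
Competitive equilibrium: 231 − 0.1q = 75 + 0.2q → q* = 520, p* = 179.
The subsidy lowers effective supply by 35.04: p = 39.96 + 0.2q.
New quantity: 231 − 0.1q = 39.96 + 0.2q → q' = 636.8.
Overproduction Δq = 636.8 − 520 = 116.8; wedge = subsidy = 35.04.
Deadweight loss = ½ × 116.8 × 35.04 = 2046.336.

2046.336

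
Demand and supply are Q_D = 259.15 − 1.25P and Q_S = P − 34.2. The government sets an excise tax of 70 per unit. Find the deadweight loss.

In inverse form: demand P = 207.32 − 0.8Q, supply P = 34.2 + Q.
Competitive equilibrium: 207.32 − 0.8Q = 34.2 + Q → Q* = 96.1778, P* = 130.3778.
With the tax, the buyer price exceeds the seller price by 70: (207.32 − 0.8Q) − (34.2 + Q) = 70 → Q' = 57.2889.
ΔQ = 96.1778 − 57.2889 = 38.8889; the wedge equals the tax, 70.
The triangle = ½ × 38.8889 × 70 = 1361.11.

1361.11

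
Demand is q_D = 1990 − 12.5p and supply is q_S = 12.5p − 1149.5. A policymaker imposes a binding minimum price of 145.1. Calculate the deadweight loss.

4762.88

In inverse form: demand p = 159.2 − 0.08q, supply p = 91.96 + 0.08q.
Competitive equilibrium: 159.2 − 0.08q = 91.96 + 0.08q → q* = 420.25, p* = 125.58.
At the floor p = 145.1, quantity demanded = (159.2 − 145.1)/0.08 = 176.25.
Sellers' marginal cost at q' = 176.25: 91.96 + 0.08·176.25 = 106.06.
Δq = 420.25 − 176.25 = 244; wedge = 145.1 − 106.06 = 39.04.
Deadweight loss = ½ × 244 × 39.04 = 4762.88.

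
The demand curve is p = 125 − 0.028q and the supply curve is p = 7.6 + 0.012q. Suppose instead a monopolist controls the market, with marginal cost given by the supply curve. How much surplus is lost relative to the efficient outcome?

Competitive equilibrium: 125 − 0.028q = 7.6 + 0.012q → q* = 2935, p* = 42.82.
Marginal revenue: MR = 125 − 0.056q. Set MR = MC: 125 − 0.056q = 7.6 + 0.012q → q_m = 1726.470588.
Price p_m = 125 − 0.028·1726.470588 = 76.658824; MC(q_m) = 7.6 + 0.012·1726.470588 = 28.317647.
Competitive q* = 2935, so Δq = 1208.529412; wedge = 76.658824 − 28.317647 = 48.341177.
DWL = ½ × 1208.529412 × 48.341177 = 29210.87.

29210.87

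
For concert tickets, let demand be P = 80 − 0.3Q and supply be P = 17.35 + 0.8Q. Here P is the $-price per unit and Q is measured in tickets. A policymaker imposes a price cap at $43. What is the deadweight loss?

$340.79

Competitive equilibrium: 80 − 0.3Q = 17.35 + 0.8Q → Q* = 56.9545, P* = 62.9136.
At the ceiling P = 43, quantity supplied = (43 − 17.35)/0.8 = 32.0625.
Willingness to pay at Q' = 32.0625: 80 − 0.3·32.0625 = 70.3813.
ΔQ = 56.9545 − 32.0625 = 24.892; wedge = 70.3813 − 43 = 27.3813.
Welfare loss = ½ × 24.892 × 27.3813 = $340.79.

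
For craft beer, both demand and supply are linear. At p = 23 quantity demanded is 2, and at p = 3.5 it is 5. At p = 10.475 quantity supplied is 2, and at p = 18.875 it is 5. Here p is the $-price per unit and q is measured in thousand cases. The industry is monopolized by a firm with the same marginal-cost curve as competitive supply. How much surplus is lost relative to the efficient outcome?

Demand slope = (3.5 − 23)/(5 − 2) = −6.5, so p = 36 − 6.5q.
Supply slope = (18.875 − 10.475)/(5 − 2) = 2.8, so p = 4.875 + 2.8q.
Competitive equilibrium: 36 − 6.5q = 4.875 + 2.8q → q* = 3.34677, p* = 14.24597.
Marginal revenue: MR = 36 − 13q. Set MR = MC: 36 − 13q = 4.875 + 2.8q → q_m = 1.96994.
Price p_m = 36 − 6.5·1.96994 = 23.19539; MC(q_m) = 4.875 + 2.8·1.96994 = 10.39083.
Competitive q* = 3.34677, so Δq = 1.37683; wedge = 23.19539 − 10.39083 = 12.80456.
The triangle = ½ × 1.37683 × 12.80456 = $8.81 thousand.

$8.81 thousand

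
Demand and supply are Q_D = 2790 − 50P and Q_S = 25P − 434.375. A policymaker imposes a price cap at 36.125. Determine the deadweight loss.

In inverse form: demand P = 55.8 − 0.02Q, supply P = 17.375 + 0.04Q.
Competitive equilibrium: 55.8 − 0.02Q = 17.375 + 0.04Q → Q* = 640.4167, P* = 42.9917.
At the ceiling P = 36.125, quantity supplied = (36.125 − 17.375)/0.04 = 468.75.
Willingness to pay at Q' = 468.75: 55.8 − 0.02·468.75 = 46.425.
ΔQ = 640.4167 − 468.75 = 171.6667; wedge = 46.425 − 36.125 = 10.3.
Deadweight loss = ½ × 171.6667 × 10.3 = 884.08.

884.08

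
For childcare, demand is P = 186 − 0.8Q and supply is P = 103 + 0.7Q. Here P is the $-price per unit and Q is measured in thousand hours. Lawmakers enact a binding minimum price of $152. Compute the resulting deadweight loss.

Competitive equilibrium: 186 − 0.8Q = 103 + 0.7Q → Q* = 55.3333, P* = 141.7333.
At the floor P = 152, quantity demanded = (186 − 152)/0.8 = 42.5.
Sellers' marginal cost at Q' = 42.5: 103 + 0.7·42.5 = 132.75.
ΔQ = 55.3333 − 42.5 = 12.8333; wedge = 152 − 132.75 = 19.25.
The triangle = ½ × 12.8333 × 19.25 = $123.52 thousand.

$123.52 thousand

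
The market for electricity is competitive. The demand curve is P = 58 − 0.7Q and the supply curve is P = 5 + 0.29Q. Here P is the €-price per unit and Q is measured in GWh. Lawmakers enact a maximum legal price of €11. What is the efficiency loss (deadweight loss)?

€534.03

Competitive equilibrium: 58 − 0.7Q = 5 + 0.29Q → Q* = 53.5354, P* = 20.5253.
At the ceiling P = 11, quantity supplied = (11 − 5)/0.29 = 20.6897.
Willingness to pay at Q' = 20.6897: 58 − 0.7·20.6897 = 43.5172.
ΔQ = 53.5354 − 20.6897 = 32.8457; wedge = 43.5172 − 11 = 32.5172.
DWL = ½ × 32.8457 × 32.5172 = €534.03.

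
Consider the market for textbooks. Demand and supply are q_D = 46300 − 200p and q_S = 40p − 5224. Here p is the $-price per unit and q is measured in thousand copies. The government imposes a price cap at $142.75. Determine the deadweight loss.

In inverse form: demand p = 231.5 − 0.005q, supply p = 130.6 + 0.025q.
Competitive equilibrium: 231.5 − 0.005q = 130.6 + 0.025q → q* = 3363.3333, p* = 214.6833.
At the ceiling p = 142.75, quantity supplied = (142.75 − 130.6)/0.025 = 486.
Willingness to pay at q' = 486: 231.5 − 0.005·486 = 229.07.
Δq = 3363.3333 − 486 = 2877.3333; wedge = 229.07 − 142.75 = 86.32.
DWL = ½ × 2877.3333 × 86.32 = $124185.71 thousand.

$124185.71 thousand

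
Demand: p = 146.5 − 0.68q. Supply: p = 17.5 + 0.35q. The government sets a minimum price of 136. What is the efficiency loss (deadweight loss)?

Competitive equilibrium: 146.5 − 0.68q = 17.5 + 0.35q → q* = 125.2427, p* = 61.335.
At the floor p = 136, quantity demanded = (146.5 − 136)/0.68 = 15.4412.
Sellers' marginal cost at q' = 15.4412: 17.5 + 0.35·15.4412 = 22.9044.
Δq = 125.2427 − 15.4412 = 109.8015; wedge = 136 − 22.9044 = 113.0956.
Deadweight loss = ½ × 109.8015 × 113.0956 = 6209.03.

6209.03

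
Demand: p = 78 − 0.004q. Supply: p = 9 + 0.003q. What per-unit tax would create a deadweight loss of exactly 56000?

Competitive equilibrium: 78 − 0.004q = 9 + 0.003q → q* = 9857.1429, p* = 38.5714.
A tax t gives Δq = t/0.007 and wedge t, so DWL = t²/0.014.
t²/0.014 = 56000 → t² = 784 → t = 28.

28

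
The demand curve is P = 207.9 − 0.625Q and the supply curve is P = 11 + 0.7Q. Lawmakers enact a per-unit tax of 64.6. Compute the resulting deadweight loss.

Competitive equilibrium: 207.9 − 0.625Q = 11 + 0.7Q → Q* = 148.6038, P* = 115.0226.
With the tax, the buyer price exceeds the seller price by 64.6: (207.9 − 0.625Q) − (11 + 0.7Q) = 64.6 → Q' = 99.8491.
ΔQ = 148.6038 − 99.8491 = 48.7547; the wedge equals the tax, 64.6.
Welfare loss = ½ × 48.7547 × 64.6 = 1574.78.

1574.78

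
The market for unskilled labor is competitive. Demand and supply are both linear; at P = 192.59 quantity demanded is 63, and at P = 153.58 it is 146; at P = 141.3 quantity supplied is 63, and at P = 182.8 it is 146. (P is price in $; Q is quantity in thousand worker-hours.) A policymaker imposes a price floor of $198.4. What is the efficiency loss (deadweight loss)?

$2064.16 thousand

Demand slope = (153.58 − 192.59)/(146 − 63) = −0.47, so P = 222.2 − 0.47Q.
Supply slope = (182.8 − 141.3)/(146 − 63) = 0.5, so P = 109.8 + 0.5Q.
Competitive equilibrium: 222.2 − 0.47Q = 109.8 + 0.5Q → Q* = 115.8763, P* = 167.7381.
At the floor P = 198.4, quantity demanded = (222.2 − 198.4)/0.47 = 50.6383.
Sellers' marginal cost at Q' = 50.6383: 109.8 + 0.5·50.6383 = 135.1192.
ΔQ = 115.8763 − 50.6383 = 65.238; wedge = 198.4 − 135.1192 = 63.2808.
Welfare loss = ½ × 65.238 × 63.2808 = $2064.16 thousand.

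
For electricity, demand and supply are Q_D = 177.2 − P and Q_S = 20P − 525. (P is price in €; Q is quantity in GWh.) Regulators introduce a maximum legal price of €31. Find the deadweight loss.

€1248.30

In inverse form: demand P = 177.2 − Q, supply P = 26.25 + 0.05Q.
Competitive equilibrium: 177.2 − Q = 26.25 + 0.05Q → Q* = 143.7619, P* = 33.4381.
At the ceiling P = 31, quantity supplied = (31 − 26.25)/0.05 = 95.
Willingness to pay at Q' = 95: 177.2 − 1·95 = 82.2.
ΔQ = 143.7619 − 95 = 48.7619; wedge = 82.2 − 31 = 51.2.
Deadweight loss = ½ × 48.7619 × 51.2 = €1248.30.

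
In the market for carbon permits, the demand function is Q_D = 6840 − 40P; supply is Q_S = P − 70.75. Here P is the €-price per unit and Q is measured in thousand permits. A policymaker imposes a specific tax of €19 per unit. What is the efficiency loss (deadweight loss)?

In inverse form: demand P = 171 − 0.025Q, supply P = 70.75 + Q.
Competitive equilibrium: 171 − 0.025Q = 70.75 + Q → Q* = 97.8049, P* = 168.5549.
With the tax, the buyer price exceeds the seller price by 19: (171 − 0.025Q) − (70.75 + Q) = 19 → Q' = 79.2683.
ΔQ = 97.8049 − 79.2683 = 18.5366; the wedge equals the tax, 19.
The triangle = ½ × 18.5366 × 19 = €176.10 thousand.

€176.10 thousand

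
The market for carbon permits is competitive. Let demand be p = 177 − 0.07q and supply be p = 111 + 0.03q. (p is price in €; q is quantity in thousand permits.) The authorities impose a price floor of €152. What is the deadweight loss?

€4586.12 thousand

Competitive equilibrium: 177 − 0.07q = 111 + 0.03q → q* = 660, p* = 130.8.
At the floor p = 152, quantity demanded = (177 − 152)/0.07 = 357.1429.
Sellers' marginal cost at q' = 357.1429: 111 + 0.03·357.1429 = 121.7143.
Δq = 660 − 357.1429 = 302.8571; wedge = 152 − 121.7143 = 30.2857.
DWL = ½ × 302.8571 × 30.2857 = €4586.12 thousand.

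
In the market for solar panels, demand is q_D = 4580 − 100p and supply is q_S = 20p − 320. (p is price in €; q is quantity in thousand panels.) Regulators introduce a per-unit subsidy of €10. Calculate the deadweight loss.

€833.33 thousand

In inverse form: demand p = 45.8 − 0.01q, supply p = 16 + 0.05q.
Competitive equilibrium: 45.8 − 0.01q = 16 + 0.05q → q* = 496.6667, p* = 40.8333.
The subsidy lowers effective supply by 10: p = 6 + 0.05q.
New quantity: 45.8 − 0.01q = 6 + 0.05q → q' = 663.3333.
Overproduction Δq = 663.3333 − 496.6667 = 166.6666; wedge = subsidy = 10.
Deadweight loss = ½ × 166.6666 × 10 = €833.33 thousand.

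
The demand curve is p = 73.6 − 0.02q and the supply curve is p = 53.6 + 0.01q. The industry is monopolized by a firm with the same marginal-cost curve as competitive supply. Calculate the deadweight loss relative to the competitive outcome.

Competitive equilibrium: 73.6 − 0.02q = 53.6 + 0.01q → q* = 666.6667, p* = 60.2667.
Marginal revenue: MR = 73.6 − 0.04q. Set MR = MC: 73.6 − 0.04q = 53.6 + 0.01q → q_m = 400.
Price p_m = 73.6 − 0.02·400 = 65.6; MC(q_m) = 53.6 + 0.01·400 = 57.6.
Competitive q* = 666.6667, so Δq = 266.6667; wedge = 65.6 − 57.6 = 8.
DWL = ½ × 266.6667 × 8 = 1066.67.

1066.67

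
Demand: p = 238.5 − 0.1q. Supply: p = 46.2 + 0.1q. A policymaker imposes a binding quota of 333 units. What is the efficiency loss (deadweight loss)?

39501.225

Competitive equilibrium: 238.5 − 0.1q = 46.2 + 0.1q → q* = 961.5, p* = 142.35.
At q = 333: demand price = 238.5 − 0.1·333 = 205.2; supply price = 46.2 + 0.1·333 = 79.5.
Δq = 961.5 − 333 = 628.5; wedge = 205.2 − 79.5 = 125.7.
Welfare loss = ½ × 628.5 × 125.7 = 39501.225.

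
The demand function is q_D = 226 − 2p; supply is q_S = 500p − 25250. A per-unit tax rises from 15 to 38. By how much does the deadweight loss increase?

In inverse form: demand p = 113 − 0.5q, supply p = 50.5 + 0.002q.
Competitive equilibrium: 113 − 0.5q = 50.5 + 0.002q → q* = 124.502, p* = 50.749.
For a per-unit tax t: Δq = t/0.502, so DWL = ½·t·(t/0.502) = t²/1.004.
At t = 15: DWL = 224.104. At t = 38: DWL = 1438.247.
Increase = 1438.247 − 224.104 = 1214.14.

1214.14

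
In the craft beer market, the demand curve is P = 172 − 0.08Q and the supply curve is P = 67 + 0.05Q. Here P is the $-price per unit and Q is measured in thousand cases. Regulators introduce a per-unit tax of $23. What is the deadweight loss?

$2034.62 thousand

Competitive equilibrium: 172 − 0.08Q = 67 + 0.05Q → Q* = 807.6923, P* = 107.3846.
With the tax, the buyer price exceeds the seller price by 23: (172 − 0.08Q) − (67 + 0.05Q) = 23 → Q' = 630.7692.
ΔQ = 807.6923 − 630.7692 = 176.9231; the wedge equals the tax, 23.
The triangle = ½ × 176.9231 × 23 = $2034.62 thousand.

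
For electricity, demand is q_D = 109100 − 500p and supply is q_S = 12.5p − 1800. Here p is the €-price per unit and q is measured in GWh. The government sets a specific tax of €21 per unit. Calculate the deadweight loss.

In inverse form: demand p = 218.2 − 0.002q, supply p = 144 + 0.08q.
Competitive equilibrium: 218.2 − 0.002q = 144 + 0.08q → q* = 904.878, p* = 216.3902.
With the tax, the buyer price exceeds the seller price by 21: (218.2 − 0.002q) − (144 + 0.08q) = 21 → q' = 648.7805.
Δq = 904.878 − 648.7805 = 256.0975; the wedge equals the tax, 21.
Deadweight loss = ½ × 256.0975 × 21 = €2689.02.

€2689.02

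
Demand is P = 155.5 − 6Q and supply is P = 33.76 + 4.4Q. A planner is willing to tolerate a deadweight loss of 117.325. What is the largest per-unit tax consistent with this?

49.4

Competitive equilibrium: 155.5 − 6Q = 33.76 + 4.4Q → Q* = 11.7058, P* = 85.2654.
A tax t gives ΔQ = t/10.4 and wedge t, so DWL = t²/20.8.
t²/20.8 = 117.325 → t² = 2440.36 → t = 49.4.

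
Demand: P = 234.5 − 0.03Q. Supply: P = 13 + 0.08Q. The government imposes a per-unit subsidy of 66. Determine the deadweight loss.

Competitive equilibrium: 234.5 − 0.03Q = 13 + 0.08Q → Q* = 2013.6364, P* = 174.0909.
The subsidy lowers effective supply by 66: P = 0.08Q − 53.
New quantity: 234.5 − 0.03Q = 0.08Q − 53 → Q' = 2613.6364.
Overproduction ΔQ = 2613.6364 − 2013.6364 = 600; wedge = subsidy = 66.
Welfare loss = ½ × 600 × 66 = 19800.

19800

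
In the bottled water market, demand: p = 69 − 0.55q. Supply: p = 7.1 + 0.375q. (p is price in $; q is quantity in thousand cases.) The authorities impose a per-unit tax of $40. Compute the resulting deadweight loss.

$864.86 thousand

Competitive equilibrium: 69 − 0.55q = 7.1 + 0.375q → q* = 66.9189, p* = 32.1946.
With the tax, the buyer price exceeds the seller price by 40: (69 − 0.55q) − (7.1 + 0.375q) = 40 → q' = 23.6757.
Δq = 66.9189 − 23.6757 = 43.2432; the wedge equals the tax, 40.
The triangle = ½ × 43.2432 × 40 = $864.86 thousand.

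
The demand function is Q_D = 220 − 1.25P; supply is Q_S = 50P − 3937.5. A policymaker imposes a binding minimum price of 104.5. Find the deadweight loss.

In inverse form: demand P = 176 − 0.8Q, supply P = 78.75 + 0.02Q.
Competitive equilibrium: 176 − 0.8Q = 78.75 + 0.02Q → Q* = 118.5976, P* = 81.122.
At the floor P = 104.5, quantity demanded = (176 − 104.5)/0.8 = 89.375.
Sellers' marginal cost at Q' = 89.375: 78.75 + 0.02·89.375 = 80.5375.
ΔQ = 118.5976 − 89.375 = 29.2226; wedge = 104.5 − 80.5375 = 23.9625.
Welfare loss = ½ × 29.2226 × 23.9625 = 350.12.

350.12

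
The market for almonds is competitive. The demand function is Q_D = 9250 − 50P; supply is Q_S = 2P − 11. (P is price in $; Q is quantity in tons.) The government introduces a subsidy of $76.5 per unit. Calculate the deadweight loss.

In inverse form: demand P = 185 − 0.02Q, supply P = 5.5 + 0.5Q.
Competitive equilibrium: 185 − 0.02Q = 5.5 + 0.5Q → Q* = 345.1923, P* = 178.0962.
The subsidy lowers effective supply by 76.5: P = 0.5Q − 71.
New quantity: 185 − 0.02Q = 0.5Q − 71 → Q' = 492.3077.
Overproduction ΔQ = 492.3077 − 345.1923 = 147.1154; wedge = subsidy = 76.5.
Welfare loss = ½ × 147.1154 × 76.5 = $5627.16.

$5627.16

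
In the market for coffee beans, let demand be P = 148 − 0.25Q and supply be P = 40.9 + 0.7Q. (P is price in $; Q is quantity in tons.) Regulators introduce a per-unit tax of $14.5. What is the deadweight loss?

$110.66

Competitive equilibrium: 148 − 0.25Q = 40.9 + 0.7Q → Q* = 112.7368, P* = 119.8158.
With the tax, the buyer price exceeds the seller price by 14.5: (148 − 0.25Q) − (40.9 + 0.7Q) = 14.5 → Q' = 97.4737.
ΔQ = 112.7368 − 97.4737 = 15.2631; the wedge equals the tax, 14.5.
Deadweight loss = ½ × 15.2631 × 14.5 = $110.66.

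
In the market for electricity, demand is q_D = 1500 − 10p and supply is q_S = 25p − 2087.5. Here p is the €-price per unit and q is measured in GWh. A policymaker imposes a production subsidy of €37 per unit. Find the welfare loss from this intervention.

€4889.29

In inverse form: demand p = 150 − 0.1q, supply p = 83.5 + 0.04q.
Competitive equilibrium: 150 − 0.1q = 83.5 + 0.04q → q* = 475, p* = 102.5.
The subsidy lowers effective supply by 37: p = 46.5 + 0.04q.
New quantity: 150 − 0.1q = 46.5 + 0.04q → q' = 739.2857.
Overproduction Δq = 739.2857 − 475 = 264.2857; wedge = subsidy = 37.
Welfare loss = ½ × 264.2857 × 37 = €4889.29.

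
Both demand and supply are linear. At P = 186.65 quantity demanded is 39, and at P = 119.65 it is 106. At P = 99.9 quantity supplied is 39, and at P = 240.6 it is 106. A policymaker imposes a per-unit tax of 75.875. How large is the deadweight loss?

928.55

Demand slope = (119.65 − 186.65)/(106 − 39) = −1, so P = 225.65 − Q.
Supply slope = (240.6 − 99.9)/(106 − 39) = 2.1, so P = 18 + 2.1Q.
Competitive equilibrium: 225.65 − Q = 18 + 2.1Q → Q* = 66.9839, P* = 158.6661.
With the tax, the buyer price exceeds the seller price by 75.875: (225.65 − Q) − (18 + 2.1Q) = 75.875 → Q' = 42.5081.
ΔQ = 66.9839 − 42.5081 = 24.4758; the wedge equals the tax, 75.875.
DWL = ½ × 24.4758 × 75.875 = 928.55.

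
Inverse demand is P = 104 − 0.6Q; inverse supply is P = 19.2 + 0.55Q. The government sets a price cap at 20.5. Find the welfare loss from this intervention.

2929.32

Competitive equilibrium: 104 − 0.6Q = 19.2 + 0.55Q → Q* = 73.73913, P* = 59.75652.
At the ceiling P = 20.5, quantity supplied = (20.5 − 19.2)/0.55 = 2.36364.
Willingness to pay at Q' = 2.36364: 104 − 0.6·2.36364 = 102.58182.
ΔQ = 73.73913 − 2.36364 = 71.37549; wedge = 102.58182 − 20.5 = 82.08182.
Welfare loss = ½ × 71.37549 × 82.08182 = 2929.32.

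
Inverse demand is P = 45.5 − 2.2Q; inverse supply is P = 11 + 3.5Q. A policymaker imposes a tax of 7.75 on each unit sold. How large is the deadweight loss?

5.27

Competitive equilibrium: 45.5 − 2.2Q = 11 + 3.5Q → Q* = 6.0526, P* = 32.1842.
With the tax, the buyer price exceeds the seller price by 7.75: (45.5 − 2.2Q) − (11 + 3.5Q) = 7.75 → Q' = 4.693.
ΔQ = 6.0526 − 4.693 = 1.3596; the wedge equals the tax, 7.75.
Welfare loss = ½ × 1.3596 × 7.75 = 5.27.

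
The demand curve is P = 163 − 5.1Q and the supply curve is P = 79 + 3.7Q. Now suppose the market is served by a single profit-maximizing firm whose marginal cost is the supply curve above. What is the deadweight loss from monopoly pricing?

53.97

Competitive equilibrium: 163 − 5.1Q = 79 + 3.7Q → Q* = 9.5455, P* = 114.3182.
Marginal revenue: MR = 163 − 10.2Q. Set MR = MC: 163 − 10.2Q = 79 + 3.7Q → Q_m = 6.0432.
Price P_m = 163 − 5.1·6.0432 = 132.1797; MC(Q_m) = 79 + 3.7·6.0432 = 101.3598.
Competitive Q* = 9.5455, so ΔQ = 3.5023; wedge = 132.1797 − 101.3598 = 30.8199.
DWL = ½ × 3.5023 × 30.8199 = 53.97.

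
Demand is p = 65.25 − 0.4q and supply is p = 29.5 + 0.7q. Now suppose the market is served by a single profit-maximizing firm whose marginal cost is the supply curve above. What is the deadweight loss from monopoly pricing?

41.31

Competitive equilibrium: 65.25 − 0.4q = 29.5 + 0.7q → q* = 32.5, p* = 52.25.
Marginal revenue: MR = 65.25 − 0.8q. Set MR = MC: 65.25 − 0.8q = 29.5 + 0.7q → q_m = 23.8333.
Price p_m = 65.25 − 0.4·23.8333 = 55.7167; MC(q_m) = 29.5 + 0.7·23.8333 = 46.1833.
Competitive q* = 32.5, so Δq = 8.6667; wedge = 55.7167 − 46.1833 = 9.5334.
Welfare loss = ½ × 8.6667 × 9.5334 = 41.31.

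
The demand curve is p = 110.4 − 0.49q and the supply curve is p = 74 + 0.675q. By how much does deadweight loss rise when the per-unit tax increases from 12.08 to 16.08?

Competitive equilibrium: 110.4 − 0.49q = 74 + 0.675q → q* = 31.2446, p* = 95.0901.
For a per-unit tax t: Δq = t/1.165, so DWL = ½·t·(t/1.165) = t²/2.33.
At t = 12.08: DWL = 62.629. At t = 16.08: DWL = 110.973.
Increase = 110.973 − 62.629 = 48.34.

48.34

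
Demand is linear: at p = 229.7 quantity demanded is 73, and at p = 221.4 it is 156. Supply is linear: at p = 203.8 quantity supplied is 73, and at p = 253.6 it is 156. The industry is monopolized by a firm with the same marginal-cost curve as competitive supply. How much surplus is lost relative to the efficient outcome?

66.17

Demand slope = (221.4 − 229.7)/(156 − 73) = −0.1, so p = 237 − 0.1q.
Supply slope = (253.6 − 203.8)/(156 − 73) = 0.6, so p = 160 + 0.6q.
Competitive equilibrium: 237 − 0.1q = 160 + 0.6q → q* = 110, p* = 226.
Marginal revenue: MR = 237 − 0.2q. Set MR = MC: 237 − 0.2q = 160 + 0.6q → q_m = 96.25.
Price p_m = 237 − 0.1·96.25 = 227.375; MC(q_m) = 160 + 0.6·96.25 = 217.75.
Competitive q* = 110, so Δq = 13.75; wedge = 227.375 − 217.75 = 9.625.
Welfare loss = ½ × 13.75 × 9.625 = 66.17.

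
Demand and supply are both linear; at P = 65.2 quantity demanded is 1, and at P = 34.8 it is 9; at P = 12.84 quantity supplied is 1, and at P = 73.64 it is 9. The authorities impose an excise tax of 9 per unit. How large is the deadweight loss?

3.55

Demand slope = (34.8 − 65.2)/(9 − 1) = −3.8, so P = 69 − 3.8Q.
Supply slope = (73.64 − 12.84)/(9 − 1) = 7.6, so P = 5.24 + 7.6Q.
Competitive equilibrium: 69 − 3.8Q = 5.24 + 7.6Q → Q* = 5.593, P* = 47.7467.
With the tax, the buyer price exceeds the seller price by 9: (69 − 3.8Q) − (5.24 + 7.6Q) = 9 → Q' = 4.8035.
ΔQ = 5.593 − 4.8035 = 0.7895; the wedge equals the tax, 9.
Welfare loss = ½ × 0.7895 × 9 = 3.55.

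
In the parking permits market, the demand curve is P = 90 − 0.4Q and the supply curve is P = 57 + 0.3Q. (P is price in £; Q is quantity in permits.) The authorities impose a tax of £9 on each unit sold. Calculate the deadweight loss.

Competitive equilibrium: 90 − 0.4Q = 57 + 0.3Q → Q* = 47.1429, P* = 71.1429.
With the tax, the buyer price exceeds the seller price by 9: (90 − 0.4Q) − (57 + 0.3Q) = 9 → Q' = 34.2857.
ΔQ = 47.1429 − 34.2857 = 12.8572; the wedge equals the tax, 9.
Welfare loss = ½ × 12.8572 × 9 = £57.86.

£57.86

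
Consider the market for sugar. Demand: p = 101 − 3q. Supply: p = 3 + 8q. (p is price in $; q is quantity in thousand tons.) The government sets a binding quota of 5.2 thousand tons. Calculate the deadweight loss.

Competitive equilibrium: 101 − 3q = 3 + 8q → q* = 8.9091, p* = 74.2727.
At q = 5.2: demand price = 101 − 3·5.2 = 85.4; supply price = 3 + 8·5.2 = 44.6.
Δq = 8.9091 − 5.2 = 3.7091; wedge = 85.4 − 44.6 = 40.8.
DWL = ½ × 3.7091 × 40.8 = $75.67 thousand.

$75.67 thousand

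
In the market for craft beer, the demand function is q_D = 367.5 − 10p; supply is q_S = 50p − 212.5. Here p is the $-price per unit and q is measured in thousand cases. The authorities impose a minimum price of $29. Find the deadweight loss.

$2242.67 thousand

In inverse form: demand p = 36.75 − 0.1q, supply p = 4.25 + 0.02q.
Competitive equilibrium: 36.75 − 0.1q = 4.25 + 0.02q → q* = 270.8333, p* = 9.6667.
At the floor p = 29, quantity demanded = (36.75 − 29)/0.1 = 77.5.
Sellers' marginal cost at q' = 77.5: 4.25 + 0.02·77.5 = 5.8.
Δq = 270.8333 − 77.5 = 193.3333; wedge = 29 − 5.8 = 23.2.
DWL = ½ × 193.3333 × 23.2 = $2242.67 thousand.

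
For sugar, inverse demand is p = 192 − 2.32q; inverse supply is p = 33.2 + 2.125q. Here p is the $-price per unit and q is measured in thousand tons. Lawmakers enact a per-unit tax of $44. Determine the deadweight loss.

$217.77 thousand

Competitive equilibrium: 192 − 2.32q = 33.2 + 2.125q → q* = 35.7255, p* = 109.1168.
With the tax, the buyer price exceeds the seller price by 44: (192 − 2.32q) − (33.2 + 2.125q) = 44 → q' = 25.8268.
Δq = 35.7255 − 25.8268 = 9.8987; the wedge equals the tax, 44.
Welfare loss = ½ × 9.8987 × 44 = $217.77 thousand.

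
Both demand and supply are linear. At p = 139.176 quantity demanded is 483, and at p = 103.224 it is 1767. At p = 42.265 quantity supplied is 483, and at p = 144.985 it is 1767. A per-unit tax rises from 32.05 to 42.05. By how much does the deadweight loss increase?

3430.56

Demand slope = (103.224 − 139.176)/(1767 − 483) = −0.028, so p = 152.7 − 0.028q.
Supply slope = (144.985 − 42.265)/(1767 − 483) = 0.08, so p = 3.625 + 0.08q.
Competitive equilibrium: 152.7 − 0.028q = 3.625 + 0.08q → q* = 1380.3241, p* = 114.0509.
For a per-unit tax t: Δq = t/0.108, so DWL = ½·t·(t/0.108) = t²/0.216.
At t = 32.05: DWL = 4755.567. At t = 42.05: DWL = 8186.123.
Increase = 8186.123 − 4755.567 = 3430.56.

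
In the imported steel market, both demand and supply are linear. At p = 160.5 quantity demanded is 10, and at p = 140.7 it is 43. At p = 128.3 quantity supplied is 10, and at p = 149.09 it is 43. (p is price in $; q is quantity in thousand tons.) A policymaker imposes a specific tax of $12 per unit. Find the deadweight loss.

$58.54 thousand

Demand slope = (140.7 − 160.5)/(43 − 10) = −0.6, so p = 166.5 − 0.6q.
Supply slope = (149.09 − 128.3)/(43 − 10) = 0.63, so p = 122 + 0.63q.
Competitive equilibrium: 166.5 − 0.6q = 122 + 0.63q → q* = 36.1789, p* = 144.7927.
With the tax, the buyer price exceeds the seller price by 12: (166.5 − 0.6q) − (122 + 0.63q) = 12 → q' = 26.4228.
Δq = 36.1789 − 26.4228 = 9.7561; the wedge equals the tax, 12.
DWL = ½ × 9.7561 × 12 = $58.54 thousand.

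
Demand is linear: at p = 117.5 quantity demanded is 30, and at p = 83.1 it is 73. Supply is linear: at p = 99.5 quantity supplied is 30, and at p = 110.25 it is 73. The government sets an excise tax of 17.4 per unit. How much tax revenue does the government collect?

Demand slope = (83.1 − 117.5)/(73 − 30) = −0.8, so p = 141.5 − 0.8q.
Supply slope = (110.25 − 99.5)/(73 − 30) = 0.25, so p = 92 + 0.25q.
Competitive equilibrium: 141.5 − 0.8q = 92 + 0.25q → q* = 47.1429, p* = 103.7857.
With the tax, the buyer price exceeds the seller price by 17.4: (141.5 − 0.8q) − (92 + 0.25q) = 17.4 → q' = 30.5714.
Tax revenue = 17.4 × 30.5714 = 531.94.

531.94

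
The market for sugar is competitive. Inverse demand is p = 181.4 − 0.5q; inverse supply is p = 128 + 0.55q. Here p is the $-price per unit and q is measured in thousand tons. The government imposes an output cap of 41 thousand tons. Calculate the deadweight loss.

$51.01 thousand

Competitive equilibrium: 181.4 − 0.5q = 128 + 0.55q → q* = 50.8571, p* = 155.9714.
At q = 41: demand price = 181.4 − 0.5·41 = 160.9; supply price = 128 + 0.55·41 = 150.55.
Δq = 50.8571 − 41 = 9.8571; wedge = 160.9 − 150.55 = 10.35.
Welfare loss = ½ × 9.8571 × 10.35 = $51.01 thousand.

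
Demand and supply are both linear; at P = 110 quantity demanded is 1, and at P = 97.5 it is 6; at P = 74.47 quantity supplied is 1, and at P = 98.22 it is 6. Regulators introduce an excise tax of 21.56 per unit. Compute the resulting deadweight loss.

Demand slope = (97.5 − 110)/(6 − 1) = −2.5, so P = 112.5 − 2.5Q.
Supply slope = (98.22 − 74.47)/(6 − 1) = 4.75, so P = 69.72 + 4.75Q.
Competitive equilibrium: 112.5 − 2.5Q = 69.72 + 4.75Q → Q* = 5.9007, P* = 97.7483.
With the tax, the buyer price exceeds the seller price by 21.56: (112.5 − 2.5Q) − (69.72 + 4.75Q) = 21.56 → Q' = 2.9269.
ΔQ = 5.9007 − 2.9269 = 2.9738; the wedge equals the tax, 21.56.
The triangle = ½ × 2.9738 × 21.56 = 32.06.

32.06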